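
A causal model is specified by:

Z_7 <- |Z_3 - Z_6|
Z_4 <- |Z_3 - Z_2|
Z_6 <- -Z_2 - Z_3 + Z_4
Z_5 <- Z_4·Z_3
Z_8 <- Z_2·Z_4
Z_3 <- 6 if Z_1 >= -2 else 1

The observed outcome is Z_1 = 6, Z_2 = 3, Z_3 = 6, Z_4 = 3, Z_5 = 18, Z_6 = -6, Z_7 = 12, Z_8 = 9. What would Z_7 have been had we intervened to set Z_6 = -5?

11

Intervening sets Z_6 = -5 and removes its equation (Z_6 <- -Z_2 - Z_3 + Z_4).
Z_3 = 6 if Z_1 >= -2 else 1  [with Z_1=6]  = 6
Z_7 = |Z_3 - Z_6|  [with Z_3=6, Z_6=-5]  = 11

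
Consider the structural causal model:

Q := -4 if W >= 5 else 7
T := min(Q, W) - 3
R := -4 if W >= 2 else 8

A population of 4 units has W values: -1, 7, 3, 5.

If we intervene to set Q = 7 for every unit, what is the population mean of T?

0.5

do(Q=7) breaks Q's dependence on W. With Q=7 fixed, T across the units is -4, 4, 0, 2, mean 0.5.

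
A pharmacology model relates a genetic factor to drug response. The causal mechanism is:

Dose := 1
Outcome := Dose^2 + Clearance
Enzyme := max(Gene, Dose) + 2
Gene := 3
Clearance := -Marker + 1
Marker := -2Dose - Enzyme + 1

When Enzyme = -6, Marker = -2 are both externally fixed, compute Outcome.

4

Setting Enzyme = -6, Marker = -2 by intervention discards those variables' equations.
Clearance = -Marker + 1  [with Marker=-2]  = 3
Outcome = Dose^2 + Clearance  [with Dose=1, Clearance=3]  = 4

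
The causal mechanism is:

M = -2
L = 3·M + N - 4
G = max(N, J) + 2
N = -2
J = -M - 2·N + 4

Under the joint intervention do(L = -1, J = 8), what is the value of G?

10

Under do(L = -1, J = 8), each intervened variable's structural equation is replaced by its fixed value.
G = max(N, J) + 2  [with N=-2, J=8]  = 10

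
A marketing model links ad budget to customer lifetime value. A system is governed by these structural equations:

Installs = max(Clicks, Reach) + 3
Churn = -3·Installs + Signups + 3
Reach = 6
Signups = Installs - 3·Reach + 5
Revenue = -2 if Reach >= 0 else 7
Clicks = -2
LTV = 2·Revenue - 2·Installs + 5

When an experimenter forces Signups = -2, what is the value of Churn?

-26

Intervening sets Signups = -2 and removes its equation (Signups = Installs - 3·Reach + 5).
Installs = max(Clicks, Reach) + 3  [with Clicks=-2, Reach=6]  = 9
Churn = -3·Installs + Signups + 3  [with Installs=9, Signups=-2]  = -26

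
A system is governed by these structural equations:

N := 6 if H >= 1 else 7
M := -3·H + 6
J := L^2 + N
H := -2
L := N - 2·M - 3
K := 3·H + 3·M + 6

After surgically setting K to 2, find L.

do(K=2) replaces the equation K := 3·H + 3·M + 6 with the constant K = 2.
No directed path runs from K to L, so L keeps its natural value.
M = -3·H + 6  [with H=-2]  = 12
N = 6 if H >= 1 else 7  [with H=-2]  = 7
L = N - 2·M - 3  [with N=7, M=12]  = -20

-20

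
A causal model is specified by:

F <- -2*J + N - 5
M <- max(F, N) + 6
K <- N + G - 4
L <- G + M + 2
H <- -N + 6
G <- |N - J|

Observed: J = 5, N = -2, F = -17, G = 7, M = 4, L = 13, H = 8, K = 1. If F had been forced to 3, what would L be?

The intervention breaks the incoming arrows to F: F <- -2*J + N - 5 no longer applies, and F = 3.
G = |N - J|  [with N=-2, J=5]  = 7
M = max(F, N) + 6  [with F=3, N=-2]  = 9
L = G + M + 2  [with G=7, M=9]  = 18

18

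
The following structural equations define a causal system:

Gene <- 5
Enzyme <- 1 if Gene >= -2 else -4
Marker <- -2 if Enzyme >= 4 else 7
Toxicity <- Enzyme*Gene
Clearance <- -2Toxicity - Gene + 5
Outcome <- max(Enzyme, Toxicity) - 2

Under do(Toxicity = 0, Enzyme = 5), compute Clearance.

0

The joint intervention fixes Toxicity = 0, Enzyme = 5, removing each variable's own equation.
Clearance = -2Toxicity - Gene + 5  [with Toxicity=0, Gene=5]  = 0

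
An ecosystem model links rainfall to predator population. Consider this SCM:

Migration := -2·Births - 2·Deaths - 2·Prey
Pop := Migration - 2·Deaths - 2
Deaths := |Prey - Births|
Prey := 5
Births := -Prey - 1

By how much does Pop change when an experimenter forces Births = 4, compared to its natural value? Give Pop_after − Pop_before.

20

do(Births=4) replaces the equation Births := -Prey - 1 with the constant Births = 4.
Deaths = |Prey - Births|  [with Prey=5, Births=4]  = 1
Migration = -2·Births - 2·Deaths - 2·Prey  [with Births=4, Deaths=1, Prey=5]  = -20
Pop = Migration - 2·Deaths - 2  [with Migration=-20, Deaths=1]  = -24
Without intervention: Births = -Prey - 1  [with Prey=5]  = -6; Deaths = |Prey - Births|  [with Prey=5, Births=-6]  = 11; Migration = -2·Births - 2·Deaths - 2·Prey  [with Births=-6, Deaths=11, Prey=5]  = -20; Pop = Migration - 2·Deaths - 2  [with Migration=-20, Deaths=11]  = -44.
Change = -24 − (-44) = 20.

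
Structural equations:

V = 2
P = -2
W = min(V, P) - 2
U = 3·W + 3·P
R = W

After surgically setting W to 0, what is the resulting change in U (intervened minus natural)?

The intervention breaks the incoming arrows to W: W = min(V, P) - 2 no longer applies, and W = 0.
U = 3·W + 3·P  [with W=0, P=-2]  = -6
Without intervention: W = min(V, P) - 2  [with V=2, P=-2]  = -4; U = 3·W + 3·P  [with W=-4, P=-2]  = -18.
Change = -6 − (-18) = 12.

12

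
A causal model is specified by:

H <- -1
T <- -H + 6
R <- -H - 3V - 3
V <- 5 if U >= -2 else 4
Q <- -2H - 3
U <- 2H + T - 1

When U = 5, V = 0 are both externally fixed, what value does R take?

-2

Setting U = 5, V = 0 by intervention discards those variables' equations.
R = -H - 3V - 3  [with H=-1, V=0]  = -2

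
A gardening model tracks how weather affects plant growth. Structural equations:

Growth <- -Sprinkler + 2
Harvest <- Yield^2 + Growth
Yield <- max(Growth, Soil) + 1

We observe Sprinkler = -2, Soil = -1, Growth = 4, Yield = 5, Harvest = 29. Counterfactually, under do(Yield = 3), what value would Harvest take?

Intervening sets Yield = 3 and removes its equation (Yield <- max(Growth, Soil) + 1).
Growth = -Sprinkler + 2  [with Sprinkler=-2]  = 4
Harvest = Yield^2 + Growth  [with Yield=3, Growth=4]  = 13

13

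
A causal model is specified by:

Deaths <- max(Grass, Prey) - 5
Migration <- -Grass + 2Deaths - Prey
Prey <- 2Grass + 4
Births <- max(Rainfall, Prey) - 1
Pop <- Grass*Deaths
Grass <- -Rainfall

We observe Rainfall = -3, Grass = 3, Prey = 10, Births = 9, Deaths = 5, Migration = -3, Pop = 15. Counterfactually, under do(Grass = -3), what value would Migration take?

Under do(Grass=-3), the mechanism Grass <- -Rainfall is discarded; Grass is fixed at -3.
Prey = 2Grass + 4  [with Grass=-3]  = -2
Deaths = max(Grass, Prey) - 5  [with Grass=-3, Prey=-2]  = -7
Migration = -Grass + 2Deaths - Prey  [with Grass=-3, Deaths=-7, Prey=-2]  = -9

-9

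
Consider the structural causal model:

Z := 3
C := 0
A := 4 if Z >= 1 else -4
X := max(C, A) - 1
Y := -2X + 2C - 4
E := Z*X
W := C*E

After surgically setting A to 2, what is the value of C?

Under do(A=2), the mechanism A := 4 if Z >= 1 else -4 is discarded; A is fixed at 2.
Since C is not a descendant of the intervened variable, it is unaffected.

0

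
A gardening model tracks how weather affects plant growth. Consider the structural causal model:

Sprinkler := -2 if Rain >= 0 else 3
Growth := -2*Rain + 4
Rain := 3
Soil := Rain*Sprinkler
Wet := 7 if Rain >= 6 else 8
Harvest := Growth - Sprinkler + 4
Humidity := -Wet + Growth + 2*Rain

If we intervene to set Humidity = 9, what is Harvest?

Intervening sets Humidity = 9 and removes its equation (Humidity := -Wet + Growth + 2*Rain).
No directed path runs from Humidity to Harvest, so Harvest keeps its natural value.
Sprinkler = -2 if Rain >= 0 else 3  [with Rain=3]  = -2
Growth = -2*Rain + 4  [with Rain=3]  = -2
Harvest = Growth - Sprinkler + 4  [with Growth=-2, Sprinkler=-2]  = 4

4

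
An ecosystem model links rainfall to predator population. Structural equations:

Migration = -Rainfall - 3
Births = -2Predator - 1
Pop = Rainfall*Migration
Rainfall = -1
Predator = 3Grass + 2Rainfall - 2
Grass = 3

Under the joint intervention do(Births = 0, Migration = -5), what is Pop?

The joint intervention fixes Births = 0, Migration = -5, removing each variable's own equation.
Pop = Rainfall*Migration  [with Rainfall=-1, Migration=-5]  = 5

5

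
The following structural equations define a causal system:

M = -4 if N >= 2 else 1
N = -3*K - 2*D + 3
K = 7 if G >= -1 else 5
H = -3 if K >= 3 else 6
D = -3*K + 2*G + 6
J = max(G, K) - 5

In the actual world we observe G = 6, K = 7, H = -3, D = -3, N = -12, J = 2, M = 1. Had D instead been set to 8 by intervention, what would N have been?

-34

Intervening sets D = 8 and removes its equation (D = -3*K + 2*G + 6).
K = 7 if G >= -1 else 5  [with G=6]  = 7
N = -3*K - 2*D + 3  [with K=7, D=8]  = -34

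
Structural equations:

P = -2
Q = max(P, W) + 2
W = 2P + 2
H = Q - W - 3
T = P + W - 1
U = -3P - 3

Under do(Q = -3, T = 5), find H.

-4

Setting Q = -3, T = 5 by intervention discards those variables' equations.
W = 2P + 2  [with P=-2]  = -2
H = Q - W - 3  [with Q=-3, W=-2]  = -4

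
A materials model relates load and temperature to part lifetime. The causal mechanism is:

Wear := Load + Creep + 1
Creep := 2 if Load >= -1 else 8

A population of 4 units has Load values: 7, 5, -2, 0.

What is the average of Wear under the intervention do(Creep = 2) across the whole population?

5.5

The intervention sets Creep=2 in all 4 units regardless of Load. Recomputing Wear per unit gives 10, 8, 1, 3; average 5.5.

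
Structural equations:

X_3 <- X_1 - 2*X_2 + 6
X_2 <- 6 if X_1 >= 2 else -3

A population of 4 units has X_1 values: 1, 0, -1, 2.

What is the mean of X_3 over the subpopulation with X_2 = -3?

12

E[X_3|X_2=-3] averages over only the 3 units with X_2=-3 (X_1 = 1, 0, -1): X_3 = 13, 12, 11, mean 12.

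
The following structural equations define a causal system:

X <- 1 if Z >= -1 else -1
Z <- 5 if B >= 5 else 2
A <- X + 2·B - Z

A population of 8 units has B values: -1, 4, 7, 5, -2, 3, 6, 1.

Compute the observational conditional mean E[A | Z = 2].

Observing Z=2 restricts to units where Z's equation naturally yields 2: B ∈ {-1, 4, -2, 3, 1}. In that subpopulation A = -3, 7, -5, 5, 1, mean 1.

1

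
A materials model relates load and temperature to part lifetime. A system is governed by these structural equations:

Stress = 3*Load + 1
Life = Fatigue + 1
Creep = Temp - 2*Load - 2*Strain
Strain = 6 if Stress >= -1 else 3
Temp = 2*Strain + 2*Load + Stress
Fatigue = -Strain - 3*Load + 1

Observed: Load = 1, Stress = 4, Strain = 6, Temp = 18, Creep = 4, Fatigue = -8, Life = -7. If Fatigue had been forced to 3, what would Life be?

Intervening sets Fatigue = 3 and removes its equation (Fatigue = -Strain - 3*Load + 1).
Life = Fatigue + 1  [with Fatigue=3]  = 4

4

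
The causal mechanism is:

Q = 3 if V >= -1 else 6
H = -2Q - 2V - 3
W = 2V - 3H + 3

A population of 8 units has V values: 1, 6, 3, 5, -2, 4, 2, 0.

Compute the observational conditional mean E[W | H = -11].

35

Observing H=-11 restricts to units where H's equation naturally yields -11: V ∈ {1, -2}. In that subpopulation W = 38, 32, mean 35.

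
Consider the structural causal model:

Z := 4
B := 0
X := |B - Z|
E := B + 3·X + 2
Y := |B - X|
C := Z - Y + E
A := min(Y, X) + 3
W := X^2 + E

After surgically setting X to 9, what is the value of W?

The intervention breaks the incoming arrows to X: X := |B - Z| no longer applies, and X = 9.
E = B + 3·X + 2  [with B=0, X=9]  = 29
W = X^2 + E  [with X=9, E=29]  = 110

110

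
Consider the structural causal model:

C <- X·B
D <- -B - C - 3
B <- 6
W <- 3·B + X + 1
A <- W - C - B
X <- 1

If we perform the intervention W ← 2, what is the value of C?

do(W=2) replaces the equation W <- 3·B + X + 1 with the constant W = 2.
C is not downstream of the intervention, so its value is determined by the original equations.
C = X·B  [with X=1, B=6]  = 6

6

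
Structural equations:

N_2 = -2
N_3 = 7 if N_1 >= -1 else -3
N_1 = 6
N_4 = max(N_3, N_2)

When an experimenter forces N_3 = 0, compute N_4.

The intervention breaks the incoming arrows to N_3: N_3 = 7 if N_1 >= -1 else -3 no longer applies, and N_3 = 0.
N_4 = max(N_3, N_2)  [with N_3=0, N_2=-2]  = 0

0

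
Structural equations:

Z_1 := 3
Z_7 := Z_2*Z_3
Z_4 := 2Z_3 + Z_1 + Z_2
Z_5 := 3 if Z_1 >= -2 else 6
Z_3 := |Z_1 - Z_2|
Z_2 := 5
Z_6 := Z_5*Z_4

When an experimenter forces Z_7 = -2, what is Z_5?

3

The intervention breaks the incoming arrows to Z_7: Z_7 := Z_2*Z_3 no longer applies, and Z_7 = -2.
Z_5 is not downstream of the intervention, so its value is determined by the original equations.
Z_5 = 3 if Z_1 >= -2 else 6  [with Z_1=3]  = 3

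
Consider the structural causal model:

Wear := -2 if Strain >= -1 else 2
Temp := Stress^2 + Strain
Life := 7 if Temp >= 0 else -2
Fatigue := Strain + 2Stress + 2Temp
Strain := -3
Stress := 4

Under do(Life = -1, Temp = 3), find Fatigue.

Under do(Life = -1, Temp = 3), each intervened variable's structural equation is replaced by its fixed value.
Fatigue = Strain + 2Stress + 2Temp  [with Strain=-3, Stress=4, Temp=3]  = 11

11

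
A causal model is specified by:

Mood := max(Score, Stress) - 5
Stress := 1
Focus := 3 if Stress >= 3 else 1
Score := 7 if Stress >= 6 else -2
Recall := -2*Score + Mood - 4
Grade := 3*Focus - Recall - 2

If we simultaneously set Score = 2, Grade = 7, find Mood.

-3

Setting Score = 2, Grade = 7 by intervention discards those variables' equations.
Mood = max(Score, Stress) - 5  [with Score=2, Stress=1]  = -3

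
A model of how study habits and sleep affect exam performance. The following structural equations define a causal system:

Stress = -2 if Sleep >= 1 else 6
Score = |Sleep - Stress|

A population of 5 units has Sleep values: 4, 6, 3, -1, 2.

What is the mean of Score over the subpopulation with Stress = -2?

5.75

Conditioning on Stress=-2 selects the 4 unit(s) with Sleep ∈ {4, 6, 3, 2}. Their Score values: 6, 8, 5, 4. Mean = 5.75.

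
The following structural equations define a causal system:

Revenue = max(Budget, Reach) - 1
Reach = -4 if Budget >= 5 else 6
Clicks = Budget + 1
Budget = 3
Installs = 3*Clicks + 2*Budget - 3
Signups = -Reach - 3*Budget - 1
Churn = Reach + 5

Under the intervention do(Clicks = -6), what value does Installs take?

The intervention breaks the incoming arrows to Clicks: Clicks = Budget + 1 no longer applies, and Clicks = -6.
Installs = 3*Clicks + 2*Budget - 3  [with Clicks=-6, Budget=3]  = -15

-15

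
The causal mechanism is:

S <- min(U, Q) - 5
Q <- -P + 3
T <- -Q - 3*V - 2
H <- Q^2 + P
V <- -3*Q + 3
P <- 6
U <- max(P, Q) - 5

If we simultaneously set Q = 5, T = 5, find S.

-4

Setting Q = 5, T = 5 by intervention discards those variables' equations.
U = max(P, Q) - 5  [with P=6, Q=5]  = 1
S = min(U, Q) - 5  [with U=1, Q=5]  = -4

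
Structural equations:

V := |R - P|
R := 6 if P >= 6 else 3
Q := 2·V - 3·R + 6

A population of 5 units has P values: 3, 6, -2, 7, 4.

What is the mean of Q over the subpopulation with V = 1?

E[Q|V=1] averages over only the 2 units with V=1 (P = 7, 4): Q = -10, -1, mean -5.5.

-5.5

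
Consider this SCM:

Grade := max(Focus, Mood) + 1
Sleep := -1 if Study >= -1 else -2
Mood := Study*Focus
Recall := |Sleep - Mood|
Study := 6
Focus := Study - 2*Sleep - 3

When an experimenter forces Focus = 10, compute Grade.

The intervention breaks the incoming arrows to Focus: Focus := Study - 2*Sleep - 3 no longer applies, and Focus = 10.
Mood = Study*Focus  [with Study=6, Focus=10]  = 60
Grade = max(Focus, Mood) + 1  [with Focus=10, Mood=60]  = 61

61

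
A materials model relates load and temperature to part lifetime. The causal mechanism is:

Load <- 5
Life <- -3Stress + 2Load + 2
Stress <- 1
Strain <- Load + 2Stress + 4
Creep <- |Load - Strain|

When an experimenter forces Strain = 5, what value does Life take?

9

do(Strain=5) replaces the equation Strain <- Load + 2Stress + 4 with the constant Strain = 5.
Life is not downstream of the intervention, so its value is determined by the original equations.
Life = -3Stress + 2Load + 2  [with Stress=1, Load=5]  = 9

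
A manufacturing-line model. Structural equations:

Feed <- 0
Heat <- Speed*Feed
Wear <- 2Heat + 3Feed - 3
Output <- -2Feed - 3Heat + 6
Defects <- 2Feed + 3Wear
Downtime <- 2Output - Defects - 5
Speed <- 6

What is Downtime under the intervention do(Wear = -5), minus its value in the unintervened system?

6

The intervention breaks the incoming arrows to Wear: Wear <- 2Heat + 3Feed - 3 no longer applies, and Wear = -5.
Heat = Speed*Feed  [with Speed=6, Feed=0]  = 0
Defects = 2Feed + 3Wear  [with Feed=0, Wear=-5]  = -15
Output = -2Feed - 3Heat + 6  [with Feed=0, Heat=0]  = 6
Downtime = 2Output - Defects - 5  [with Output=6, Defects=-15]  = 22
Without intervention: Heat = Speed*Feed  [with Speed=6, Feed=0]  = 0; Wear = 2Heat + 3Feed - 3  [with Heat=0, Feed=0]  = -3; Defects = 2Feed + 3Wear  [with Feed=0, Wear=-3]  = -9; Output = -2Feed - 3Heat + 6  [with Feed=0, Heat=0]  = 6; Downtime = 2Output - Defects - 5  [with Output=6, Defects=-9]  = 16.
Change = 22 − 16 = 6.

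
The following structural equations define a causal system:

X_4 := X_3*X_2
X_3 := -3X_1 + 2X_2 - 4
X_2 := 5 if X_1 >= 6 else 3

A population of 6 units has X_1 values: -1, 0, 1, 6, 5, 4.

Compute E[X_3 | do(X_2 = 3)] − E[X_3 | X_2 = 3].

The intervention sets X_2=3 in all 6 units regardless of X_1. Recomputing X_3 per unit gives 5, 2, -1, -16, -13, -10; average -5.5.
Observing X_2=3 restricts to units where X_2's equation naturally yields 3: X_1 ∈ {-1, 0, 1, 5, 4}. In that subpopulation X_3 = 5, 2, -1, -13, -10, mean -3.4.
Difference = -5.5 − (-3.4) = -2.1.

-2.1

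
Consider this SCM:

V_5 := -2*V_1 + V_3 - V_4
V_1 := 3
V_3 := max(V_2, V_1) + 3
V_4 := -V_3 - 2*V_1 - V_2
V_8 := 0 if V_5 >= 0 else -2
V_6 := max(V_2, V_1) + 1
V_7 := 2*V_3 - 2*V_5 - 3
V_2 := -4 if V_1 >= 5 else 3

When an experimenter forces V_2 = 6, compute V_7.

Under do(V_2=6), the mechanism V_2 := -4 if V_1 >= 5 else 3 is discarded; V_2 is fixed at 6.
V_3 = max(V_2, V_1) + 3  [with V_2=6, V_1=3]  = 9
V_4 = -V_3 - 2*V_1 - V_2  [with V_3=9, V_1=3, V_2=6]  = -21
V_5 = -2*V_1 + V_3 - V_4  [with V_1=3, V_3=9, V_4=-21]  = 24
V_7 = 2*V_3 - 2*V_5 - 3  [with V_3=9, V_5=24]  = -33

-33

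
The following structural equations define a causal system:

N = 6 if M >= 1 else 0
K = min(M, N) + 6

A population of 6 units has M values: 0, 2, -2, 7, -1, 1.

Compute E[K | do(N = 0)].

The intervention sets N=0 in all 6 units regardless of M. Recomputing K per unit gives 6, 6, 4, 6, 5, 6; average 5.5.

5.5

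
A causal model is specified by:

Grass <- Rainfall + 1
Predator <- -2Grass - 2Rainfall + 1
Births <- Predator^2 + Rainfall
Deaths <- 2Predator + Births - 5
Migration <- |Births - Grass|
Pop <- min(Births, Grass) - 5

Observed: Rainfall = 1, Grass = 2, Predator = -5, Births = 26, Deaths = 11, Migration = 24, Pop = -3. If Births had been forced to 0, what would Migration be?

Under do(Births=0), the mechanism Births <- Predator^2 + Rainfall is discarded; Births is fixed at 0.
Grass = Rainfall + 1  [with Rainfall=1]  = 2
Migration = |Births - Grass|  [with Births=0, Grass=2]  = 2

2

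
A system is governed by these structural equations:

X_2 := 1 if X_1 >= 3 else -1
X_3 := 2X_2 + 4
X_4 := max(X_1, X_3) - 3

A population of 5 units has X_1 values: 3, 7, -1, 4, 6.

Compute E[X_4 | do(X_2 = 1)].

3.2

do(X_2=1) breaks X_2's dependence on X_1. With X_2=1 fixed, X_4 across the units is 3, 4, 3, 3, 3, mean 3.2.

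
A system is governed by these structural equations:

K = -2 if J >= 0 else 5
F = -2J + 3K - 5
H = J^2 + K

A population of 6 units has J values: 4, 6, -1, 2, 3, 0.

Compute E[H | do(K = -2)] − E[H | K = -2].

Under do(K=-2), K's equation is replaced by K=-2 for every unit. Per-unit H: 14, 34, -1, 2, 7, -2. Mean = 9.
E[H|K=-2] averages over only the 5 units with K=-2 (J = 4, 6, 2, 3, 0): H = 14, 34, 2, 7, -2, mean 11.
Difference = 9 − 11 = -2.

-2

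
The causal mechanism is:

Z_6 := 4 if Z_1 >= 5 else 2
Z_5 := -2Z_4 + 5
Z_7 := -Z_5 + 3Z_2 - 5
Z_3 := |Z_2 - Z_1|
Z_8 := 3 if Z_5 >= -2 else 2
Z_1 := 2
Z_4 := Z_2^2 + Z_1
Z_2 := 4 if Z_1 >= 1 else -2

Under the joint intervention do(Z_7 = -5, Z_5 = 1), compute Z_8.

Under do(Z_7 = -5, Z_5 = 1), each intervened variable's structural equation is replaced by its fixed value.
Z_8 = 3 if Z_5 >= -2 else 2  [with Z_5=1]  = 3

3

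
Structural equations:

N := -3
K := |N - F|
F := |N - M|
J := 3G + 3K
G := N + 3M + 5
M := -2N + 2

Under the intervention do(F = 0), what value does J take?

The intervention breaks the incoming arrows to F: F := |N - M| no longer applies, and F = 0.
M = -2N + 2  [with N=-3]  = 8
G = N + 3M + 5  [with N=-3, M=8]  = 26
K = |N - F|  [with N=-3, F=0]  = 3
J = 3G + 3K  [with G=26, K=3]  = 87

87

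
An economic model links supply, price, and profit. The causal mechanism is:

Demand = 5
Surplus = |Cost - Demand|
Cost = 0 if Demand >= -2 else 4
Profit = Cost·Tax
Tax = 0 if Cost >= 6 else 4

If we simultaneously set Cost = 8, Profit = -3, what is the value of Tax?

0

The joint intervention fixes Cost = 8, Profit = -3, removing each variable's own equation.
Tax = 0 if Cost >= 6 else 4  [with Cost=8]  = 0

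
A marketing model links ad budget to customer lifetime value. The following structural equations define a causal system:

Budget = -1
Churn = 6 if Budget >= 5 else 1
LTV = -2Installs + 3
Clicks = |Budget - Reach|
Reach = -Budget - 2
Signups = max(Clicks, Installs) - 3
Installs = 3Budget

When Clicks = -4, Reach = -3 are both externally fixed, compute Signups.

-6

Setting Clicks = -4, Reach = -3 by intervention discards those variables' equations.
Installs = 3Budget  [with Budget=-1]  = -3
Signups = max(Clicks, Installs) - 3  [with Clicks=-4, Installs=-3]  = -6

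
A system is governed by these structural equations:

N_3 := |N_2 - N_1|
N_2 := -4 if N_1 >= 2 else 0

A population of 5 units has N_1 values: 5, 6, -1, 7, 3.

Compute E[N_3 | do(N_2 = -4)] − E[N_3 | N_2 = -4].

Every unit gets N_2=-4 under the intervention. N_3 values become 9, 10, 3, 11, 7; E[N_3|do(N_2=-4)] = 8.
Conditioning on N_2=-4 selects the 4 unit(s) with N_1 ∈ {5, 6, 7, 3}. Their N_3 values: 9, 10, 11, 7. Mean = 9.25.
Difference = 8 − 9.25 = -1.25.

-1.25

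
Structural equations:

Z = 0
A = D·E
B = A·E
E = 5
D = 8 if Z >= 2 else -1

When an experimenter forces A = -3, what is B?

Intervening sets A = -3 and removes its equation (A = D·E).
B = A·E  [with A=-3, E=5]  = -15

-15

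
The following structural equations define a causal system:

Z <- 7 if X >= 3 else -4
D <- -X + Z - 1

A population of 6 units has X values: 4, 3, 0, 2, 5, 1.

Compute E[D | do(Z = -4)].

do(Z=-4) breaks Z's dependence on X. With Z=-4 fixed, D across the units is -9, -8, -5, -7, -10, -6, mean -7.5.

-7.5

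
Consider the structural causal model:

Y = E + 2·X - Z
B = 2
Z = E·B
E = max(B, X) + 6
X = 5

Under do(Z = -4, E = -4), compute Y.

The joint intervention fixes Z = -4, E = -4, removing each variable's own equation.
Y = E + 2·X - Z  [with E=-4, X=5, Z=-4]  = 10

10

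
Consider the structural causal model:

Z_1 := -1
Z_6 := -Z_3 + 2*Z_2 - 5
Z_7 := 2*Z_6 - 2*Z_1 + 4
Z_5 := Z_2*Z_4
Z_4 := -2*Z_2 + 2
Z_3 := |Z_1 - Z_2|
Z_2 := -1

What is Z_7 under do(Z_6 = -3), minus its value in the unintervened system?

8

Intervening sets Z_6 = -3 and removes its equation (Z_6 := -Z_3 + 2*Z_2 - 5).
Z_7 = 2*Z_6 - 2*Z_1 + 4  [with Z_6=-3, Z_1=-1]  = 0
Without intervention: Z_3 = |Z_1 - Z_2|  [with Z_1=-1, Z_2=-1]  = 0; Z_6 = -Z_3 + 2*Z_2 - 5  [with Z_3=0, Z_2=-1]  = -7; Z_7 = 2*Z_6 - 2*Z_1 + 4  [with Z_6=-7, Z_1=-1]  = -8.
Change = 0 − (-8) = 8.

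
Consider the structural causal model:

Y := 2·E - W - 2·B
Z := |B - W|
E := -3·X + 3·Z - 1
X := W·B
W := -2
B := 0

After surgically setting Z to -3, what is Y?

-18

The intervention breaks the incoming arrows to Z: Z := |B - W| no longer applies, and Z = -3.
X = W·B  [with W=-2, B=0]  = 0
E = -3·X + 3·Z - 1  [with X=0, Z=-3]  = -10
Y = 2·E - W - 2·B  [with E=-10, W=-2, B=0]  = -18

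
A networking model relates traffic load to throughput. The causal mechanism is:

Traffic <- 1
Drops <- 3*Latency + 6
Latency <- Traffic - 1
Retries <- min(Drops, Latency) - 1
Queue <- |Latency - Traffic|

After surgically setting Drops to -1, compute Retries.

-2

Intervening sets Drops = -1 and removes its equation (Drops <- 3*Latency + 6).
Latency = Traffic - 1  [with Traffic=1]  = 0
Retries = min(Drops, Latency) - 1  [with Drops=-1, Latency=0]  = -2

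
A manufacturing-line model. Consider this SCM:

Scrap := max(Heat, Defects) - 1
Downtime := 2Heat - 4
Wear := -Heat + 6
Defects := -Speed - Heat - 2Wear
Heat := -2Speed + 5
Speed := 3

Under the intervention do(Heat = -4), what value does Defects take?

Under do(Heat=-4), the mechanism Heat := -2Speed + 5 is discarded; Heat is fixed at -4.
Wear = -Heat + 6  [with Heat=-4]  = 10
Defects = -Speed - Heat - 2Wear  [with Speed=3, Heat=-4, Wear=10]  = -19

-19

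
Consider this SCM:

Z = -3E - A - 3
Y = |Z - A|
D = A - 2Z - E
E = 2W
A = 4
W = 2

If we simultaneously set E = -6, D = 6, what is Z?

11

Setting E = -6, D = 6 by intervention discards those variables' equations.
Z = -3E - A - 3  [with E=-6, A=4]  = 11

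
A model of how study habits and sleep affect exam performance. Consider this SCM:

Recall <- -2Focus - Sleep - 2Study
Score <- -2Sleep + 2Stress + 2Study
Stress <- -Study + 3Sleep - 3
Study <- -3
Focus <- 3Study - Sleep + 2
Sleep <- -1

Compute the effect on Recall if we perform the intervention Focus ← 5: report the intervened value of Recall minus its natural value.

-22

Under do(Focus=5), the mechanism Focus <- 3Study - Sleep + 2 is discarded; Focus is fixed at 5.
Recall = -2Focus - Sleep - 2Study  [with Focus=5, Sleep=-1, Study=-3]  = -3
Without intervention: Focus = 3Study - Sleep + 2  [with Study=-3, Sleep=-1]  = -6; Recall = -2Focus - Sleep - 2Study  [with Focus=-6, Sleep=-1, Study=-3]  = 19.
Change = -3 − 19 = -22.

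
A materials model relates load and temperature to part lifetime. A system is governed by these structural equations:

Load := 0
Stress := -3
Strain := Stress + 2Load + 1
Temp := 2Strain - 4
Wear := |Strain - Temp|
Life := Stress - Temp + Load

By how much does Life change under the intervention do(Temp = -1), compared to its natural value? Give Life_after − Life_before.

Under do(Temp=-1), the mechanism Temp := 2Strain - 4 is discarded; Temp is fixed at -1.
Life = Stress - Temp + Load  [with Stress=-3, Temp=-1, Load=0]  = -2
Without intervention: Strain = Stress + 2Load + 1  [with Stress=-3, Load=0]  = -2; Temp = 2Strain - 4  [with Strain=-2]  = -8; Life = Stress - Temp + Load  [with Stress=-3, Temp=-8, Load=0]  = 5.
Change = -2 − 5 = -7.

-7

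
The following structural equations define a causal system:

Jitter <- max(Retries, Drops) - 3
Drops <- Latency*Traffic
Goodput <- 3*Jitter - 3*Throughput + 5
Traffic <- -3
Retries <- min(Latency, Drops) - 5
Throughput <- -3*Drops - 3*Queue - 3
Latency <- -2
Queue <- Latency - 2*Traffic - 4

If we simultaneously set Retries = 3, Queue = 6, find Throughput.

The joint intervention fixes Retries = 3, Queue = 6, removing each variable's own equation.
Drops = Latency*Traffic  [with Latency=-2, Traffic=-3]  = 6
Throughput = -3*Drops - 3*Queue - 3  [with Drops=6, Queue=6]  = -39

-39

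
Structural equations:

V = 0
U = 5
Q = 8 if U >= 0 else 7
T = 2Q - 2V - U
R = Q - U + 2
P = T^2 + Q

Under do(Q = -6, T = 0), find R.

-9

Setting Q = -6, T = 0 by intervention discards those variables' equations.
R = Q - U + 2  [with Q=-6, U=5]  = -9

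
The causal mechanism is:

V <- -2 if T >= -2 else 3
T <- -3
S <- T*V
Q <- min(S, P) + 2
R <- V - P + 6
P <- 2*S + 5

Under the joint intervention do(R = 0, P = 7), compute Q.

-7

Setting R = 0, P = 7 by intervention discards those variables' equations.
V = -2 if T >= -2 else 3  [with T=-3]  = 3
S = T*V  [with T=-3, V=3]  = -9
Q = min(S, P) + 2  [with S=-9, P=7]  = -7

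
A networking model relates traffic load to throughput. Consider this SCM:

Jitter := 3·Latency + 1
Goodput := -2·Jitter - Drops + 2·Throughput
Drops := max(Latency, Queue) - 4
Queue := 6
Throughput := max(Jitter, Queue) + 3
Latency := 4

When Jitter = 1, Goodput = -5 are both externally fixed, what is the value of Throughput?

Setting Jitter = 1, Goodput = -5 by intervention discards those variables' equations.
Throughput = max(Jitter, Queue) + 3  [with Jitter=1, Queue=6]  = 9

9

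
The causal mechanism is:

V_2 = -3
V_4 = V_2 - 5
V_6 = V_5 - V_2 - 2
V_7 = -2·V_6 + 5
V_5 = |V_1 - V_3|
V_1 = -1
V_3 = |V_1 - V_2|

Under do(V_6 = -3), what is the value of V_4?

do(V_6=-3) replaces the equation V_6 = V_5 - V_2 - 2 with the constant V_6 = -3.
No directed path runs from V_6 to V_4, so V_4 keeps its natural value.
V_4 = V_2 - 5  [with V_2=-3]  = -8

-8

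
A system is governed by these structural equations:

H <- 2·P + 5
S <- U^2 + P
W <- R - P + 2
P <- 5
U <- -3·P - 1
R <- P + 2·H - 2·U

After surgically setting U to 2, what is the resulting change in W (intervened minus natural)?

-36

The intervention breaks the incoming arrows to U: U <- -3·P - 1 no longer applies, and U = 2.
H = 2·P + 5  [with P=5]  = 15
R = P + 2·H - 2·U  [with P=5, H=15, U=2]  = 31
W = R - P + 2  [with R=31, P=5]  = 28
Without intervention: H = 2·P + 5  [with P=5]  = 15; U = -3·P - 1  [with P=5]  = -16; R = P + 2·H - 2·U  [with P=5, H=15, U=-16]  = 67; W = R - P + 2  [with R=67, P=5]  = 64.
Change = 28 − 64 = -36.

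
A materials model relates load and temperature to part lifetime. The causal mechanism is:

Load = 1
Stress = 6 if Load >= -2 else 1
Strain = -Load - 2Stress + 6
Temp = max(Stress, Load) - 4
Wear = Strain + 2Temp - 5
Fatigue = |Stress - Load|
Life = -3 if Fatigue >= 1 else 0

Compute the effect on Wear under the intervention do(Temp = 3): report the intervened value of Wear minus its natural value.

2

Intervening sets Temp = 3 and removes its equation (Temp = max(Stress, Load) - 4).
Stress = 6 if Load >= -2 else 1  [with Load=1]  = 6
Strain = -Load - 2Stress + 6  [with Load=1, Stress=6]  = -7
Wear = Strain + 2Temp - 5  [with Strain=-7, Temp=3]  = -6
Without intervention: Stress = 6 if Load >= -2 else 1  [with Load=1]  = 6; Strain = -Load - 2Stress + 6  [with Load=1, Stress=6]  = -7; Temp = max(Stress, Load) - 4  [with Stress=6, Load=1]  = 2; Wear = Strain + 2Temp - 5  [with Strain=-7, Temp=2]  = -8.
Change = -6 − (-8) = 2.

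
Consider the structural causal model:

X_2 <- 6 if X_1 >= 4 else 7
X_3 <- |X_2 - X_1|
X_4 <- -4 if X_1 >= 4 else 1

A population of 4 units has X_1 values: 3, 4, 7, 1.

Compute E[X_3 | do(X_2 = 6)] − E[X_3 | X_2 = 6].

1.25

Under do(X_2=6), X_2's equation is replaced by X_2=6 for every unit. Per-unit X_3: 3, 2, 1, 5. Mean = 2.75.
Observing X_2=6 restricts to units where X_2's equation naturally yields 6: X_1 ∈ {4, 7}. In that subpopulation X_3 = 2, 1, mean 1.5.
Difference = 2.75 − 1.5 = 1.25.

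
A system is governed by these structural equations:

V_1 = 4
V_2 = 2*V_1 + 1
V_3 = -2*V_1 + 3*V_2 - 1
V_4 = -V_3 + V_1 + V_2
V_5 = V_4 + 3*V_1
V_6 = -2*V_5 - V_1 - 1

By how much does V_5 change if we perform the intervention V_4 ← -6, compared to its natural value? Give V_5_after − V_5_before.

-1

Intervening sets V_4 = -6 and removes its equation (V_4 = -V_3 + V_1 + V_2).
V_5 = V_4 + 3*V_1  [with V_4=-6, V_1=4]  = 6
Without intervention: V_2 = 2*V_1 + 1  [with V_1=4]  = 9; V_3 = -2*V_1 + 3*V_2 - 1  [with V_1=4, V_2=9]  = 18; V_4 = -V_3 + V_1 + V_2  [with V_3=18, V_1=4, V_2=9]  = -5; V_5 = V_4 + 3*V_1  [with V_4=-5, V_1=4]  = 7.
Change = 6 − 7 = -1.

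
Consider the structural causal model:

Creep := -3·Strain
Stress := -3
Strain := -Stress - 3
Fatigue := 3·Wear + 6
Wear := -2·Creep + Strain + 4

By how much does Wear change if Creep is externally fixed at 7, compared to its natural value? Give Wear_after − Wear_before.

-14

The intervention breaks the incoming arrows to Creep: Creep := -3·Strain no longer applies, and Creep = 7.
Strain = -Stress - 3  [with Stress=-3]  = 0
Wear = -2·Creep + Strain + 4  [with Creep=7, Strain=0]  = -10
Without intervention: Strain = -Stress - 3  [with Stress=-3]  = 0; Creep = -3·Strain  [with Strain=0]  = 0; Wear = -2·Creep + Strain + 4  [with Creep=0, Strain=0]  = 4.
Change = -10 − 4 = -14.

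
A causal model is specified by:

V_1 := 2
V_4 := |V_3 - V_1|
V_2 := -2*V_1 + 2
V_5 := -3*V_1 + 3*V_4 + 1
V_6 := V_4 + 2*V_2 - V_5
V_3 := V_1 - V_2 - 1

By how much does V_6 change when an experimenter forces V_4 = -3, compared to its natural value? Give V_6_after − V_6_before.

8

Under do(V_4=-3), the mechanism V_4 := |V_3 - V_1| is discarded; V_4 is fixed at -3.
V_2 = -2*V_1 + 2  [with V_1=2]  = -2
V_5 = -3*V_1 + 3*V_4 + 1  [with V_1=2, V_4=-3]  = -14
V_6 = V_4 + 2*V_2 - V_5  [with V_4=-3, V_2=-2, V_5=-14]  = 7
Without intervention: V_2 = -2*V_1 + 2  [with V_1=2]  = -2; V_3 = V_1 - V_2 - 1  [with V_1=2, V_2=-2]  = 3; V_4 = |V_3 - V_1|  [with V_3=3, V_1=2]  = 1; V_5 = -3*V_1 + 3*V_4 + 1  [with V_1=2, V_4=1]  = -2; V_6 = V_4 + 2*V_2 - V_5  [with V_4=1, V_2=-2, V_5=-2]  = -1.
Change = 7 − (-1) = 8.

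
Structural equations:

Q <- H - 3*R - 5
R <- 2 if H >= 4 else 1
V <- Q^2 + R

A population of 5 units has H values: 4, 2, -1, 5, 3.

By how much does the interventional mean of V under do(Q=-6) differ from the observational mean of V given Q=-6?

do(Q=-6) breaks Q's dependence on H. With Q=-6 fixed, V across the units is 38, 37, 37, 38, 37, mean 37.4.
E[V|Q=-6] averages over only the 2 units with Q=-6 (H = 2, 5): V = 37, 38, mean 37.5.
Difference = 37.4 − 37.5 = -0.1.

-0.1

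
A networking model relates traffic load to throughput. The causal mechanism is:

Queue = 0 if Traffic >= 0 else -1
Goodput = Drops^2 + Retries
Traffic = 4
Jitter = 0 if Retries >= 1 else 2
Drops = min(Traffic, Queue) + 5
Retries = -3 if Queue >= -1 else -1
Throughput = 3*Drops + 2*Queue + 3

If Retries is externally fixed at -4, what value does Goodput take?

21

The intervention breaks the incoming arrows to Retries: Retries = -3 if Queue >= -1 else -1 no longer applies, and Retries = -4.
Queue = 0 if Traffic >= 0 else -1  [with Traffic=4]  = 0
Drops = min(Traffic, Queue) + 5  [with Traffic=4, Queue=0]  = 5
Goodput = Drops^2 + Retries  [with Drops=5, Retries=-4]  = 21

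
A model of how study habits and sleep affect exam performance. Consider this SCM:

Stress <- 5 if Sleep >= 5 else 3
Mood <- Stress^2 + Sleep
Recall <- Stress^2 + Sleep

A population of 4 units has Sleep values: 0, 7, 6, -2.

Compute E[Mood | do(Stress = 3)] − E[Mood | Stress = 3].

3.75

Under do(Stress=3), Stress's equation is replaced by Stress=3 for every unit. Per-unit Mood: 9, 16, 15, 7. Mean = 11.75.
Conditioning on Stress=3 selects the 2 unit(s) with Sleep ∈ {0, -2}. Their Mood values: 9, 7. Mean = 8.
Difference = 11.75 − 8 = 3.75.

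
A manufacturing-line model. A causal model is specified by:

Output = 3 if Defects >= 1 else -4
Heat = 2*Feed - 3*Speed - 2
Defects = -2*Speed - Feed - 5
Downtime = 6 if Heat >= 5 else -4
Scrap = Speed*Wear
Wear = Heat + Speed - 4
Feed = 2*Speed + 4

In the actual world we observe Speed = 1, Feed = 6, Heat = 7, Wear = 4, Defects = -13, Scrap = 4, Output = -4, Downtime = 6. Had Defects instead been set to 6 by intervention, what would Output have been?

Under do(Defects=6), the mechanism Defects = -2*Speed - Feed - 5 is discarded; Defects is fixed at 6.
Output = 3 if Defects >= 1 else -4  [with Defects=6]  = 3

3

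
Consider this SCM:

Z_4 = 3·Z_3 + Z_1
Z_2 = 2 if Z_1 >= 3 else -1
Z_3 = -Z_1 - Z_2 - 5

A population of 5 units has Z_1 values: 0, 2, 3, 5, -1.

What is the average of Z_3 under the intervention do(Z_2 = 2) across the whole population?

Every unit gets Z_2=2 under the intervention. Z_3 values become -7, -9, -10, -12, -6; E[Z_3|do(Z_2=2)] = -8.8.

-8.8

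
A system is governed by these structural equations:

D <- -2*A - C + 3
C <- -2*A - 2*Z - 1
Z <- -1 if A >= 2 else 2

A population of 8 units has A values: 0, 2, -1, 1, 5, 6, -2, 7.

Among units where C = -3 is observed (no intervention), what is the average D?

E[D|C=-3] averages over only the 2 units with C=-3 (A = 2, -1): D = 2, 8, mean 5.

5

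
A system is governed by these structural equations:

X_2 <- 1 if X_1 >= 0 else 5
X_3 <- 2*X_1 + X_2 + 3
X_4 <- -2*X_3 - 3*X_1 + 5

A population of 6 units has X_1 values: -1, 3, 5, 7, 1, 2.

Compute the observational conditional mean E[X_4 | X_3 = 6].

-7

E[X_4|X_3=6] averages over only the 2 units with X_3=6 (X_1 = -1, 1): X_4 = -4, -10, mean -7.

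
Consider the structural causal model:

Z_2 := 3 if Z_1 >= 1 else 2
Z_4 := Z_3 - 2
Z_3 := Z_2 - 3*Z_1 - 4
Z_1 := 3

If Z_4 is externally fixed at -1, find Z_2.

3

The intervention breaks the incoming arrows to Z_4: Z_4 := Z_3 - 2 no longer applies, and Z_4 = -1.
Since Z_2 is not a descendant of the intervened variable, it is unaffected.
Z_2 = 3 if Z_1 >= 1 else 2  [with Z_1=3]  = 3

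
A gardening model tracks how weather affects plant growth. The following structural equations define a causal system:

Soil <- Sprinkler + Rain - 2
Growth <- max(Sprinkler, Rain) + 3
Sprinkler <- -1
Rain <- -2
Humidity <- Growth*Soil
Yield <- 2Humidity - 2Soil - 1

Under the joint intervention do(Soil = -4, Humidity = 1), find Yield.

Setting Soil = -4, Humidity = 1 by intervention discards those variables' equations.
Yield = 2Humidity - 2Soil - 1  [with Humidity=1, Soil=-4]  = 9

9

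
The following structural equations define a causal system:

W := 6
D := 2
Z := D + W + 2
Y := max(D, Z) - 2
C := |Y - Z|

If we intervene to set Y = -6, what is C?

16

Intervening sets Y = -6 and removes its equation (Y := max(D, Z) - 2).
Z = D + W + 2  [with D=2, W=6]  = 10
C = |Y - Z|  [with Y=-6, Z=10]  = 16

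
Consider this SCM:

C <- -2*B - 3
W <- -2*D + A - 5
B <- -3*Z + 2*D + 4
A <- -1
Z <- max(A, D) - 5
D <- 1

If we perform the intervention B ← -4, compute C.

5

Intervening sets B = -4 and removes its equation (B <- -3*Z + 2*D + 4).
C = -2*B - 3  [with B=-4]  = 5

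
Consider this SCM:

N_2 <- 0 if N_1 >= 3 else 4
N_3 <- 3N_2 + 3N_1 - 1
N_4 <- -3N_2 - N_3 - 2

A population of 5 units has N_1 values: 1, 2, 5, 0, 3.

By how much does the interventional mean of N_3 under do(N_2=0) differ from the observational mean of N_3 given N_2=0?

-5.4

do(N_2=0) breaks N_2's dependence on N_1. With N_2=0 fixed, N_3 across the units is 2, 5, 14, -1, 8, mean 5.6.
Observing N_2=0 restricts to units where N_2's equation naturally yields 0: N_1 ∈ {5, 3}. In that subpopulation N_3 = 14, 8, mean 11.
Difference = 5.6 − 11 = -5.4.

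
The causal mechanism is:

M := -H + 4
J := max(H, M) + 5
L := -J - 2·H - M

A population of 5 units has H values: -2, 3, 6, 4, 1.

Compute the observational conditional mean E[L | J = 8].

E[L|J=8] averages over only the 2 units with J=8 (H = 3, 1): L = -15, -13, mean -14.

-14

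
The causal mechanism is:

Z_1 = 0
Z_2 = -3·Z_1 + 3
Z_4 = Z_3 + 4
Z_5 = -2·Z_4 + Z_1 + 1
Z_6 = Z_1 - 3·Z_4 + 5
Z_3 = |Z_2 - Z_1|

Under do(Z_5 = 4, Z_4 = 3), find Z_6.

-4

Setting Z_5 = 4, Z_4 = 3 by intervention discards those variables' equations.
Z_6 = Z_1 - 3·Z_4 + 5  [with Z_1=0, Z_4=3]  = -4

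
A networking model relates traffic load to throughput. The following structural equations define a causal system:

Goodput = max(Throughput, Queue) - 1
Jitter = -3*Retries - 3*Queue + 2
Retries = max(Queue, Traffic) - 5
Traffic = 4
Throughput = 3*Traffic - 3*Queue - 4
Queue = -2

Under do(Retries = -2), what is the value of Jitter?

14

The intervention breaks the incoming arrows to Retries: Retries = max(Queue, Traffic) - 5 no longer applies, and Retries = -2.
Jitter = -3*Retries - 3*Queue + 2  [with Retries=-2, Queue=-2]  = 14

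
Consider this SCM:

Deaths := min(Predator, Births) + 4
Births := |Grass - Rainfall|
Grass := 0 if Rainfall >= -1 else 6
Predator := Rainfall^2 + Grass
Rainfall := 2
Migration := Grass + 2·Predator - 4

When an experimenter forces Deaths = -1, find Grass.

Under do(Deaths=-1), the mechanism Deaths := min(Predator, Births) + 4 is discarded; Deaths is fixed at -1.
No directed path runs from Deaths to Grass, so Grass keeps its natural value.
Grass = 0 if Rainfall >= -1 else 6  [with Rainfall=2]  = 0

0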